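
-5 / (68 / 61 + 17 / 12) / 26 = -1830 / 24089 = -0.08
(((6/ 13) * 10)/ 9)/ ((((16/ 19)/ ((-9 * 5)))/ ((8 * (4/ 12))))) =-950/ 13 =-73.08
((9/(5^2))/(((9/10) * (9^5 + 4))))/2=1/295265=0.00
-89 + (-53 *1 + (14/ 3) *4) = -370/ 3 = -123.33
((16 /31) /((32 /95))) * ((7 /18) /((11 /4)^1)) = 665 /3069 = 0.22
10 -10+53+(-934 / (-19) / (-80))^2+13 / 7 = 55.23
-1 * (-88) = 88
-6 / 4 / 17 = -3 / 34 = -0.09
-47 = -47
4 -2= 2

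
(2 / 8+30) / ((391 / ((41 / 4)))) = 4961 / 6256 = 0.79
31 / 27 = 1.15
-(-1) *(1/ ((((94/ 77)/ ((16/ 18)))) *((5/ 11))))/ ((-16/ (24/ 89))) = -1694/ 62745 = -0.03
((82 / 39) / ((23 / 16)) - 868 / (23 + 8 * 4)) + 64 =2451004 / 49335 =49.68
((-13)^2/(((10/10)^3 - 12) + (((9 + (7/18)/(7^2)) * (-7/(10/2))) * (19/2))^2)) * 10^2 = 21902400/18587713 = 1.18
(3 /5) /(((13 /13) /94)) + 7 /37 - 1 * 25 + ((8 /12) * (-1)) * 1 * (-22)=25672 /555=46.26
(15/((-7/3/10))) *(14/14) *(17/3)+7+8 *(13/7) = -2397/7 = -342.43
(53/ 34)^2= 2809/ 1156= 2.43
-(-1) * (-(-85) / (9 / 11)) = 935 / 9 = 103.89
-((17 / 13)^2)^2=-83521 / 28561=-2.92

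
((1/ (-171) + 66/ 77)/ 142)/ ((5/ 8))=4076/ 424935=0.01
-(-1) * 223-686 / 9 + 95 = 2176 / 9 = 241.78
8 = 8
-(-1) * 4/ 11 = 4/ 11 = 0.36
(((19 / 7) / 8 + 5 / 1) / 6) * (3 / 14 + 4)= 17641 / 4704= 3.75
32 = 32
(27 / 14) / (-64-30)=-27 / 1316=-0.02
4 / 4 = 1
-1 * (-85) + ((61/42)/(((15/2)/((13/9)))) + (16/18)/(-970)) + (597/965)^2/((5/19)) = 22210825327129/256082218875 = 86.73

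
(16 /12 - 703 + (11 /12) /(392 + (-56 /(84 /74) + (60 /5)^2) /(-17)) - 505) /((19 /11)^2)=-1817364461 /4493424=-404.45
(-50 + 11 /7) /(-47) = 339 /329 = 1.03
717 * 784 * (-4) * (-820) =1843779840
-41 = -41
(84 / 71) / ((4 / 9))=189 / 71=2.66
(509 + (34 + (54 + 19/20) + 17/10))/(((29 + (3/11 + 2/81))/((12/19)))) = 32057289/2479880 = 12.93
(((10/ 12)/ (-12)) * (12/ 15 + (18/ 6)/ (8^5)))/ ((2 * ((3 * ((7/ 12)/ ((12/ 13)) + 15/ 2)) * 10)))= -131087/ 1151139840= -0.00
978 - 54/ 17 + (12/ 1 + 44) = 1030.82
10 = 10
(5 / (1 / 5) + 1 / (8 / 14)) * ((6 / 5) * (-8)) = -1284 / 5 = -256.80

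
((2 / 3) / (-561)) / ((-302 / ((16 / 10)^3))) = 512 / 31766625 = 0.00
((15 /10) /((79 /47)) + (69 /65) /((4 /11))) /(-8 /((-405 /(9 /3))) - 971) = -2113857 /538464316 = -0.00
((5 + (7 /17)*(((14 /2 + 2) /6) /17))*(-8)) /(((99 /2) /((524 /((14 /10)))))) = -61014560 /200277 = -304.65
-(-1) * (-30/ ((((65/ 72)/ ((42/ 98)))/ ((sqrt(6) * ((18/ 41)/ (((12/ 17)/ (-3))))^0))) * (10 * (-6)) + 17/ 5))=4957200/ 128828809 + 30712500 * sqrt(6)/ 128828809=0.62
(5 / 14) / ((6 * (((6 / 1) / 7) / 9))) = 5 / 8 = 0.62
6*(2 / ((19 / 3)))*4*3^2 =68.21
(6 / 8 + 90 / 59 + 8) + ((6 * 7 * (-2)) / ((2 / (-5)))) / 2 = 115.28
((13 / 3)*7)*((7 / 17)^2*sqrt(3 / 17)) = 4459*sqrt(51) / 14739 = 2.16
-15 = -15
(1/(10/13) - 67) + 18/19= -12303/190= -64.75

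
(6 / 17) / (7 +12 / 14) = 42 / 935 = 0.04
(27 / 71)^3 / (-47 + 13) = -19683 / 12168974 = -0.00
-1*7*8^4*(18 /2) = -258048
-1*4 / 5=-4 / 5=-0.80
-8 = -8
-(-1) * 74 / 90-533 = -23948 / 45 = -532.18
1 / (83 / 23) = 23 / 83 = 0.28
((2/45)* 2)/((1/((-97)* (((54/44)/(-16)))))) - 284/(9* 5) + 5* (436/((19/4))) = 453.30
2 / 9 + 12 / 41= 190 / 369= 0.51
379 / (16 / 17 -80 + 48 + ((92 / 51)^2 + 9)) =-985779 / 48911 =-20.15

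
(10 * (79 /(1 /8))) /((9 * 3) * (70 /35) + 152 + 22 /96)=303360 /9899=30.65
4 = 4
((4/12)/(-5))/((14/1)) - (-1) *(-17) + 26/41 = -140951/8610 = -16.37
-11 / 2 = -5.50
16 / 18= 8 / 9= 0.89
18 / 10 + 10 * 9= 459 / 5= 91.80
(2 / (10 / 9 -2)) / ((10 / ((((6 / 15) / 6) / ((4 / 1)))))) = -3 / 800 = -0.00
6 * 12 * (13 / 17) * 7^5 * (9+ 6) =235970280 / 17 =13880604.71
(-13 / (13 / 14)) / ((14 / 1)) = -1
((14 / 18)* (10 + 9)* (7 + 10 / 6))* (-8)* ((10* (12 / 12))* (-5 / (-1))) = -1383200 / 27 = -51229.63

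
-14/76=-7/38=-0.18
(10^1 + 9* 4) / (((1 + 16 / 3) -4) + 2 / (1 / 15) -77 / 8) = 1104 / 545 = 2.03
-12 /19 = -0.63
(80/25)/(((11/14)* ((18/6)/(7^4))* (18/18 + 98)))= 537824/16335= 32.92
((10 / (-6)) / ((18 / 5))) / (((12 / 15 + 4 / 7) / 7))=-6125 / 2592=-2.36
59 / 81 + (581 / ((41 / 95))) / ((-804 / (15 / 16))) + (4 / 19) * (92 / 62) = -4436745035 / 8387623872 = -0.53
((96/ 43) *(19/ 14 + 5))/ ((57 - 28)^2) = 4272/ 253141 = 0.02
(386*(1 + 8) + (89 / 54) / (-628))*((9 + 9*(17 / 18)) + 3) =4830218159 / 67824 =71216.95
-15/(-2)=15/2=7.50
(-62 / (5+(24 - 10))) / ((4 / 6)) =-93 / 19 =-4.89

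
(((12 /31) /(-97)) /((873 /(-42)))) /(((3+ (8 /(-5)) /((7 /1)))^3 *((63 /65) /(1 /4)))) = 5573750 /2395867931703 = 0.00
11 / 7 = 1.57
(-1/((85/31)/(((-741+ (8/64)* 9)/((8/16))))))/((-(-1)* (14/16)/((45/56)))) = 1651401/3332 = 495.62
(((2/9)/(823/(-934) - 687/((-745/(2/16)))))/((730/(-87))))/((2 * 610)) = 4035814/142387636245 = 0.00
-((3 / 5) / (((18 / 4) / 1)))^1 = -2 / 15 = -0.13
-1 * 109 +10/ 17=-1843/ 17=-108.41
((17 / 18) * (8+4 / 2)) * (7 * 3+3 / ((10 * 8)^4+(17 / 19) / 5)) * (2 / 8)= 385877336365 / 7782400034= 49.58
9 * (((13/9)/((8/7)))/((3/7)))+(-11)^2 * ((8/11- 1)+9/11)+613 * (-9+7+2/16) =-6341/6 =-1056.83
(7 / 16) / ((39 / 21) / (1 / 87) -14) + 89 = 1471041 / 16528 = 89.00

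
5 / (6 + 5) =0.45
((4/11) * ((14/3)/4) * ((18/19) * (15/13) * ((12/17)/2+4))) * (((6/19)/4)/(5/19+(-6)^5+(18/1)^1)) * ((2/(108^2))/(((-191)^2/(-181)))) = 234395/13411819453889142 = 0.00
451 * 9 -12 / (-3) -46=4017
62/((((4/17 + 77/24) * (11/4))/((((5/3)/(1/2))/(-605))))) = -67456/1870055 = -0.04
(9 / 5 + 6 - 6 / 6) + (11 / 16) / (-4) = 2121 / 320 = 6.63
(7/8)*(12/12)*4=3.50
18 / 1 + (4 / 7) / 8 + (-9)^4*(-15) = -1377557 / 14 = -98396.93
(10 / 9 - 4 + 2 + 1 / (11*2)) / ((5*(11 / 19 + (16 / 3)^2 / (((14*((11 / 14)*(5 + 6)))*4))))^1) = -0.26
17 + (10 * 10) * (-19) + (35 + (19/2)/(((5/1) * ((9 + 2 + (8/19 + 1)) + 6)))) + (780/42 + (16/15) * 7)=-1821.86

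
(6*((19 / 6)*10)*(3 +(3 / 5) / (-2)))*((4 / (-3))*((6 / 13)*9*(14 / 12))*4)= -172368 / 13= -13259.08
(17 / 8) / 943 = 17 / 7544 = 0.00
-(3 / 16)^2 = -9 / 256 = -0.04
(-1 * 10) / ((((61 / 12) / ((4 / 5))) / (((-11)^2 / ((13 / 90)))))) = -1045440 / 793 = -1318.34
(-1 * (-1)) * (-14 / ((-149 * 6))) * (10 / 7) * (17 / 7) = 170 / 3129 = 0.05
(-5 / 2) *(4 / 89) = -10 / 89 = -0.11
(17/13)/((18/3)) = 17/78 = 0.22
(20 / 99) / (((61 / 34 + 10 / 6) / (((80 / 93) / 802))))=27200 / 434426157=0.00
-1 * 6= -6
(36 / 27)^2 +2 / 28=233 / 126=1.85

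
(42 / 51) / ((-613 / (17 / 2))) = -7 / 613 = -0.01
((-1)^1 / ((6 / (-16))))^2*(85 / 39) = 5440 / 351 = 15.50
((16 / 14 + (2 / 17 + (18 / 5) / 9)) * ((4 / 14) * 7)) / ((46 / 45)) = 8892 / 2737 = 3.25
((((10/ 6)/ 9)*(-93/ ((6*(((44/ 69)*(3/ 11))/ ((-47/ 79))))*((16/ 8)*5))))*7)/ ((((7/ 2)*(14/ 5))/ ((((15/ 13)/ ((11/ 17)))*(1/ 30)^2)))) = 569687/ 409945536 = 0.00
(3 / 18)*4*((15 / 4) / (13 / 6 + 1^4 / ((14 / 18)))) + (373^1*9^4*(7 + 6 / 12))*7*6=22355656176 / 29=770884695.72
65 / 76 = 0.86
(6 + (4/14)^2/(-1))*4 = 1160/49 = 23.67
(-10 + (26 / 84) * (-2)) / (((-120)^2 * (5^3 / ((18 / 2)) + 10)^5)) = -0.00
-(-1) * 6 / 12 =1 / 2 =0.50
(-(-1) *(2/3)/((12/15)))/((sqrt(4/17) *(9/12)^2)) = 20 *sqrt(17)/27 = 3.05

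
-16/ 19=-0.84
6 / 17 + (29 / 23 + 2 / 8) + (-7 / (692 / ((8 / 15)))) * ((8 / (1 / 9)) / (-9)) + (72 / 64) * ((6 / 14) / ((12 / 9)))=515603453 / 227280480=2.27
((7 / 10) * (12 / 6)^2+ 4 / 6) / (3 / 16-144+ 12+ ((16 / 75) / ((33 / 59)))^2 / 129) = -43830072000 / 1666529404949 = -0.03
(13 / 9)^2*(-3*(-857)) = 144833 / 27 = 5364.19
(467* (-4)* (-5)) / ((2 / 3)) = 14010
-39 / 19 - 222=-4257 / 19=-224.05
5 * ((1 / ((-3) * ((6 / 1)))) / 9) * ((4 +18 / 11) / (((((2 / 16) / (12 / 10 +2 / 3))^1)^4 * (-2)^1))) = 39023280128 / 9021375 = 4325.65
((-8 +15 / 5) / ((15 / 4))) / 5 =-4 / 15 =-0.27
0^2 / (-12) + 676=676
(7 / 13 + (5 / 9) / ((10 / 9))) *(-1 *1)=-1.04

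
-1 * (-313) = 313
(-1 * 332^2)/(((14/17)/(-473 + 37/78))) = 17265735364/273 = 63244451.88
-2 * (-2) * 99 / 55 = 36 / 5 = 7.20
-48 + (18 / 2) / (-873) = -4657 / 97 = -48.01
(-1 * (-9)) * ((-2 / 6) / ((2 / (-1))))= 3 / 2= 1.50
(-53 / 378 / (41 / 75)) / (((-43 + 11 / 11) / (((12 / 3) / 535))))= 0.00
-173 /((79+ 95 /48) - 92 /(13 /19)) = 107952 /33373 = 3.23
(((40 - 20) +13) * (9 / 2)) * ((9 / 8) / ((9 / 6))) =891 / 8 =111.38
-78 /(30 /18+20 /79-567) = 9243 /66962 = 0.14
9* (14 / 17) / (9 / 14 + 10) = 1764 / 2533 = 0.70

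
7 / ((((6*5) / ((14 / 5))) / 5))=49 / 15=3.27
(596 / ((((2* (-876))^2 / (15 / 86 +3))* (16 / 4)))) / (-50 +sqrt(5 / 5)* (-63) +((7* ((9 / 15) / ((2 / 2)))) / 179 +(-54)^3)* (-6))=1733615 / 10627984543410816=0.00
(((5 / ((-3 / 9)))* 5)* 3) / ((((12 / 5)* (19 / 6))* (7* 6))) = -375 / 532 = -0.70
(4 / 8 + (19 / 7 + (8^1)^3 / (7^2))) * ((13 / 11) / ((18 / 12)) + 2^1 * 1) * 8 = 492752 / 1617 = 304.73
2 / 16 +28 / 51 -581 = -236773 / 408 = -580.33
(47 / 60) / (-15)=-47 / 900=-0.05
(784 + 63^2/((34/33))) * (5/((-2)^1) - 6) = -157633/4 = -39408.25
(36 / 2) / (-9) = -2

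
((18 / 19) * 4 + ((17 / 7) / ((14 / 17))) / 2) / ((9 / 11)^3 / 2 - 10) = -26091593 / 48209042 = -0.54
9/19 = 0.47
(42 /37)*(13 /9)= 182 /111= 1.64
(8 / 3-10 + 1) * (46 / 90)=-437 / 135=-3.24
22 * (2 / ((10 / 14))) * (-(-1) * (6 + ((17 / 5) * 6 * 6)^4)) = 43207229199288 / 3125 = 13826313343.77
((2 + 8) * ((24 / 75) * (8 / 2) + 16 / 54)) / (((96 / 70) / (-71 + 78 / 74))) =-2409428 / 2997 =-803.95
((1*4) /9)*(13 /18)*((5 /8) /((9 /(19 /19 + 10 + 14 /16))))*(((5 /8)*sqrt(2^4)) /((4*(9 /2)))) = 30875 /839808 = 0.04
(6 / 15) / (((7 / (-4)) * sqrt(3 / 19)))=-8 * sqrt(57) / 105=-0.58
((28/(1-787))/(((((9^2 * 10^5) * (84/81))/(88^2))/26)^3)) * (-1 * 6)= 15568478068/5289093017578125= 0.00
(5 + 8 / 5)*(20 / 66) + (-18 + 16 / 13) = -192 / 13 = -14.77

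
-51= -51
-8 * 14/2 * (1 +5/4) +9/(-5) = -639/5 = -127.80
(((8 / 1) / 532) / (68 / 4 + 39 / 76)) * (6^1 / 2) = 24 / 9317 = 0.00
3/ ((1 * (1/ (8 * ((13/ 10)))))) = 156/ 5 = 31.20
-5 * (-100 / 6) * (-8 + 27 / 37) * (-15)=336250 / 37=9087.84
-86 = -86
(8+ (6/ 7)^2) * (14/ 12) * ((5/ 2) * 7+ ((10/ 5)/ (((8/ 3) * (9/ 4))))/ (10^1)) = 56282/ 315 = 178.67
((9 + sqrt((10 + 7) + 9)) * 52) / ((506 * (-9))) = -0.16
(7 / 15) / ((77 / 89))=89 / 165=0.54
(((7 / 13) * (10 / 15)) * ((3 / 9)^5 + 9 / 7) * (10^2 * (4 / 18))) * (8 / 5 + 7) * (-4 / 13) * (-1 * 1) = 30189440 / 1108809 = 27.23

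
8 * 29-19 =213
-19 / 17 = -1.12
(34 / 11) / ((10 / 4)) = 68 / 55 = 1.24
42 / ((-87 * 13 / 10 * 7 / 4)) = -80 / 377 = -0.21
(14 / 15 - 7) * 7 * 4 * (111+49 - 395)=119756 / 3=39918.67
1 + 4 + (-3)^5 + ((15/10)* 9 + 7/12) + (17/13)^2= -450635/2028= -222.21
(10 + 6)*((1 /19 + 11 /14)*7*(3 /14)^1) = 2676 /133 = 20.12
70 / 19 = 3.68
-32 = -32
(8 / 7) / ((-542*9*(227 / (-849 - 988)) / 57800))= 424714400 / 3875571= 109.59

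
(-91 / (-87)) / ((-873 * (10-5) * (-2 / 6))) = 91 / 126585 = 0.00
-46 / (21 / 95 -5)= 2185 / 227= 9.63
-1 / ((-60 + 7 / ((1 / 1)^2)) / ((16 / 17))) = 16 / 901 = 0.02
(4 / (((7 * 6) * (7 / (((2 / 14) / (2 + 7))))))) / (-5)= -2 / 46305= -0.00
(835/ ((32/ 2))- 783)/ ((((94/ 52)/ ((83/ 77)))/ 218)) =-125020493/ 1316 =-95000.37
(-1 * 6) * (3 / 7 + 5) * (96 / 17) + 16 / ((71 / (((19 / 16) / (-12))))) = -18650837 / 101388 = -183.96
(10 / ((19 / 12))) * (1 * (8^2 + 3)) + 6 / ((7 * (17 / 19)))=958926 / 2261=424.12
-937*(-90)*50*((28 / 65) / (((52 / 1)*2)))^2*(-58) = -4195.68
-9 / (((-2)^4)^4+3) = -9 / 65539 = -0.00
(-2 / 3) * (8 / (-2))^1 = 8 / 3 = 2.67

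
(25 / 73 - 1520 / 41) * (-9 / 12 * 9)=2968245 / 11972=247.93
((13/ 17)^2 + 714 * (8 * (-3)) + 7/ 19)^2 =8852653735685764/ 30151081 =293609828.97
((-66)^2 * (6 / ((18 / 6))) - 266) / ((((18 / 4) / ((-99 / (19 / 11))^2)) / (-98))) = -218132510904 / 361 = -604245182.56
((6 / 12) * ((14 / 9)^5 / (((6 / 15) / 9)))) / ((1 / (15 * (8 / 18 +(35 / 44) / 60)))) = 304626875 / 433026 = 703.48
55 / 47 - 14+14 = 55 / 47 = 1.17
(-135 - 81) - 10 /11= -216.91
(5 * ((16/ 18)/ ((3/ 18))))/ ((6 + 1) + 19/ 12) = 320/ 103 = 3.11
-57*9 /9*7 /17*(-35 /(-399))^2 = -175 /969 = -0.18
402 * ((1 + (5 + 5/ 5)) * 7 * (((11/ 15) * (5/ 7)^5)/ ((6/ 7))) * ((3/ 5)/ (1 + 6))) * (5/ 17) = 460625/ 5831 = 79.00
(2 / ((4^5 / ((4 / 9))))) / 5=0.00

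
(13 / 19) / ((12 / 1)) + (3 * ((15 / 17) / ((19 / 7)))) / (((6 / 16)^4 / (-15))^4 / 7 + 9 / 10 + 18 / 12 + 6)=2313653939817453805487 / 13364713369199344157772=0.17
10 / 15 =0.67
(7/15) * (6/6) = 7/15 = 0.47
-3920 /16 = -245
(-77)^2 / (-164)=-5929 / 164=-36.15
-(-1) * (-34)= -34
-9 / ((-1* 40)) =9 / 40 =0.22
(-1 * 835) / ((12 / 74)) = -30895 / 6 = -5149.17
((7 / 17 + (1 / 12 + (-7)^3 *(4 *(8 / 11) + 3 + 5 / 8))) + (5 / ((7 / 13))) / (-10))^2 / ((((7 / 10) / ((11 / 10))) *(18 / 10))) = 4386808.78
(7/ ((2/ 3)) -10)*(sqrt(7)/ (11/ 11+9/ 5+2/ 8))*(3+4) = 70*sqrt(7)/ 61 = 3.04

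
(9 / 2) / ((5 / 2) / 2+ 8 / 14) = 42 / 17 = 2.47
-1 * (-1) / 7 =1 / 7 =0.14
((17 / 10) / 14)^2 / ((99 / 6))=289 / 323400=0.00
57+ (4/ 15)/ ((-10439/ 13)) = 686561/ 12045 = 57.00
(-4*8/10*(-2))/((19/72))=2304/95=24.25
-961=-961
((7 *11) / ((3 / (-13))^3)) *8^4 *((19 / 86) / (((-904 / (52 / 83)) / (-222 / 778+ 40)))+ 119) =-3053808042.64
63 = 63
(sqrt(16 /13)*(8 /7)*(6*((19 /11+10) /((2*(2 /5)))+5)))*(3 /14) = 62280*sqrt(13) /7007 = 32.05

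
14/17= 0.82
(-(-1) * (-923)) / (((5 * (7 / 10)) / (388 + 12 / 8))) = -719017 / 7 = -102716.71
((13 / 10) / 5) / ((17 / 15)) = 0.23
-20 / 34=-10 / 17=-0.59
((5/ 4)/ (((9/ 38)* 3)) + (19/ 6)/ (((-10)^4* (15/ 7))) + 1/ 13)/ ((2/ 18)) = 64455187/ 3900000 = 16.53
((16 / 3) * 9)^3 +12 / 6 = 110594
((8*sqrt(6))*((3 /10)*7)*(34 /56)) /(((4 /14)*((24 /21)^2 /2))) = 17493*sqrt(6) /320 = 133.90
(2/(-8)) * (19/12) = -19/48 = -0.40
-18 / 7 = -2.57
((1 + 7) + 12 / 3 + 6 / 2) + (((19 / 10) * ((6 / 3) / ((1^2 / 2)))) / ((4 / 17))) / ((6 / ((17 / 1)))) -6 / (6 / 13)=5611 / 60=93.52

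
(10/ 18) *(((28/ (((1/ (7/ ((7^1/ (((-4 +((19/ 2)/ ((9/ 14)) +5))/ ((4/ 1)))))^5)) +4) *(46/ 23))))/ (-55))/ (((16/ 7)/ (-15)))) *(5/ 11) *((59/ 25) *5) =26080135268705/ 34132948579488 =0.76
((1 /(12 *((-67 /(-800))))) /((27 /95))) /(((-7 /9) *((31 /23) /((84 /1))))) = -280.53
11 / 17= 0.65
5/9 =0.56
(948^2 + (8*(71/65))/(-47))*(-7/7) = -2745540152/3055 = -898703.81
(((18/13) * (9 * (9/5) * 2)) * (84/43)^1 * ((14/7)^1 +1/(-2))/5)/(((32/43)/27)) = 1240029/1300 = 953.87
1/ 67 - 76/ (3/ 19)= -96745/ 201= -481.32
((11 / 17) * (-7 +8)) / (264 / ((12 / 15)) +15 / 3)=11 / 5695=0.00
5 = 5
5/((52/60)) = 75/13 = 5.77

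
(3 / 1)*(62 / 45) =62 / 15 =4.13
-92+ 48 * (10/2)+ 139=287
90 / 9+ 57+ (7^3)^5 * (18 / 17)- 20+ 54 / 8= 341824428719551 / 68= 5026829834111.04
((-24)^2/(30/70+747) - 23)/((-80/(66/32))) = 79959/139520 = 0.57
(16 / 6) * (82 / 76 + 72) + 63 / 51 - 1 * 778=-563849 / 969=-581.89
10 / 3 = 3.33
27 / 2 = 13.50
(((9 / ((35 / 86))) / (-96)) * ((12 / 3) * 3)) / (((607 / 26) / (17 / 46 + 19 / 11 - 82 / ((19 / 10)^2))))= 18947646549 / 7761478340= 2.44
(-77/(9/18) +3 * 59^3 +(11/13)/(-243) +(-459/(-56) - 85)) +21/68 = 1852257504415/3007368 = 615906.50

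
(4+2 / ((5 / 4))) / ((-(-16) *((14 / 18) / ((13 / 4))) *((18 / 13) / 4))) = 169 / 40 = 4.22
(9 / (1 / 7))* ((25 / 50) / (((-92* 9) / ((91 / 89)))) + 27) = 27854939 / 16376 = 1700.96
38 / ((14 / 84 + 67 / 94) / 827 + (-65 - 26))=-4431066 / 10611113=-0.42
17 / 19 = 0.89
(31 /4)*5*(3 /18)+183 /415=6.90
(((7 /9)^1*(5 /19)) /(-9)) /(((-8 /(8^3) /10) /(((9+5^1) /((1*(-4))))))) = -78400 /1539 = -50.94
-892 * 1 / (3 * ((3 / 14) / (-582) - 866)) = 2422672 / 7056171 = 0.34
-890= -890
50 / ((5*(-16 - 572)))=-5 / 294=-0.02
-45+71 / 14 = -559 / 14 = -39.93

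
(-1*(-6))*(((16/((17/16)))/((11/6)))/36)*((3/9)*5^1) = 1280/561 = 2.28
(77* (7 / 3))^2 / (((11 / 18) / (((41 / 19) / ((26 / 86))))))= 93125186 / 247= 377025.04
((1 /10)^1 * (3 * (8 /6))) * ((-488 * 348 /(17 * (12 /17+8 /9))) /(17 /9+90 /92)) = -5186592 /5935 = -873.90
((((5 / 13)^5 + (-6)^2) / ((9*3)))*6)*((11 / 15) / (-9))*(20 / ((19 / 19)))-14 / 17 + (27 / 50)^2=-52042275486793 / 3834528457500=-13.57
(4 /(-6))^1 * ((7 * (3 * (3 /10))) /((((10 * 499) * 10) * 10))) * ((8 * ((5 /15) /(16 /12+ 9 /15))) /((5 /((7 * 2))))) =-294 /9044375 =-0.00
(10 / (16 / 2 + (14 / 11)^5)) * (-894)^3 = -630115312.79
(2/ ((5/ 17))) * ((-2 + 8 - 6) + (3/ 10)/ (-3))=-17/ 25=-0.68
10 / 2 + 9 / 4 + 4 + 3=57 / 4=14.25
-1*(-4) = 4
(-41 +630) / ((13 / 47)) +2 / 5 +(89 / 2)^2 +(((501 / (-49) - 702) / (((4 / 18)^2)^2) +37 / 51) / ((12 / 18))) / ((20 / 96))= -227267341501 / 108290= -2098691.86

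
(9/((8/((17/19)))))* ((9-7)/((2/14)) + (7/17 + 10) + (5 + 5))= 5265/152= 34.64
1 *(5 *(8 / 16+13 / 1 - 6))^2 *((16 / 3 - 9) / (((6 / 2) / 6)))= -20625 / 2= -10312.50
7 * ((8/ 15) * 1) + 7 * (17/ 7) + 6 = 401/ 15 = 26.73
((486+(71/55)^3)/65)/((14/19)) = 118700543/11646250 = 10.19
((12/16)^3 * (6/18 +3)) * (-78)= -1755/16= -109.69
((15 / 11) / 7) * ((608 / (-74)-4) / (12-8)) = -1695 / 2849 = -0.59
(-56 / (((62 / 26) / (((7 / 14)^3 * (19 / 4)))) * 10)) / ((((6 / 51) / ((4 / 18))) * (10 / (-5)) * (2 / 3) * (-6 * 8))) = -29393 / 714240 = -0.04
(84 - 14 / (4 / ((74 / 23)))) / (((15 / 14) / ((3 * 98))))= 2295356 / 115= 19959.62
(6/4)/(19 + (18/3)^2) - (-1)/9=137/990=0.14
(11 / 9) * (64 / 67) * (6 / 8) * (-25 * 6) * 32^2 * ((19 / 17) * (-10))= 1712128000 / 1139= 1503185.25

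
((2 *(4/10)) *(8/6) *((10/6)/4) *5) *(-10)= -200/9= -22.22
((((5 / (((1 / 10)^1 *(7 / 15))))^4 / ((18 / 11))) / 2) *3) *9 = 2610351562500 / 2401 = 1087193487.09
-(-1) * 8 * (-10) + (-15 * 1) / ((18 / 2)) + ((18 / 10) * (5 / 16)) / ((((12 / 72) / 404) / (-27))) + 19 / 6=-36893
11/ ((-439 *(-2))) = 11/ 878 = 0.01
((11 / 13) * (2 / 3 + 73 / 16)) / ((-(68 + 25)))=-2761 / 58032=-0.05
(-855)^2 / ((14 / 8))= 2924100 / 7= 417728.57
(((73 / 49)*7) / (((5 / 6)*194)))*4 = 876 / 3395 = 0.26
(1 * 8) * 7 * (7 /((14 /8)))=224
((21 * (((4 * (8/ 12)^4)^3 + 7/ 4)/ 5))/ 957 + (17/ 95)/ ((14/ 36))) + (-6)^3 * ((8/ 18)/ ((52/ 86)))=-928003353452423/ 5862336299820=-158.30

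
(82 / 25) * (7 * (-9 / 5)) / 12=-861 / 250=-3.44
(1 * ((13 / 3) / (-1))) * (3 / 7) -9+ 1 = -69 / 7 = -9.86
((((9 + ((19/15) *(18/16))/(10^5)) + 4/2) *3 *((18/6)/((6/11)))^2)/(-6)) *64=-5324006897/500000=-10648.01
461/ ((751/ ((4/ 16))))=0.15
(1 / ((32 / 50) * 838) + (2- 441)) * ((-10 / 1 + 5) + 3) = 5886087 / 6704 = 878.00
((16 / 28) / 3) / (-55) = -4 / 1155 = -0.00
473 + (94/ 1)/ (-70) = 16508/ 35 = 471.66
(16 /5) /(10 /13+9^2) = 208 /5315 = 0.04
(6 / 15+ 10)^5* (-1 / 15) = -380204032 / 46875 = -8111.02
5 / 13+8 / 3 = 119 / 39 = 3.05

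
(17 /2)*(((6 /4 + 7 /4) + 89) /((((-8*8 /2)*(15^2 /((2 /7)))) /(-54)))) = 18819 /11200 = 1.68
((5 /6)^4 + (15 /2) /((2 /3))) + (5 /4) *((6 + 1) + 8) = 39505 /1296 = 30.48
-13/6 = -2.17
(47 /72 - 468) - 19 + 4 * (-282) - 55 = -120193 /72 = -1669.35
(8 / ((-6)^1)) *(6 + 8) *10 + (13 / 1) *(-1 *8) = -872 / 3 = -290.67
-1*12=-12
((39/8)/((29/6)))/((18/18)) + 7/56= 263/232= 1.13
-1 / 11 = -0.09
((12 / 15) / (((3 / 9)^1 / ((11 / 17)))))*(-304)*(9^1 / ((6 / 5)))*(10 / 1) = -601920 / 17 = -35407.06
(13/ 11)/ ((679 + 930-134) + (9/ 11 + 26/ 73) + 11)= 949/ 1194201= 0.00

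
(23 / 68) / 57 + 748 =2899271 / 3876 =748.01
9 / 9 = 1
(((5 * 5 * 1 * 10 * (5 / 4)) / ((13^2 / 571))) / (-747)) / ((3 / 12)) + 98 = 11658064 / 126243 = 92.35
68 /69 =0.99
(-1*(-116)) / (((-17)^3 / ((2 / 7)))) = -232 / 34391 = -0.01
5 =5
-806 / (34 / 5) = -2015 / 17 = -118.53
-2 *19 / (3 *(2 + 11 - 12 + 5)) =-19 / 9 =-2.11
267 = 267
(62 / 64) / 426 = 31 / 13632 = 0.00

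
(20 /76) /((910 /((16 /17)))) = 8 /29393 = 0.00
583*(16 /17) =548.71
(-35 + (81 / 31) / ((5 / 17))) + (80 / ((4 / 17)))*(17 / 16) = 207783 / 620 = 335.13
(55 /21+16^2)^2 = 29495761 /441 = 66883.81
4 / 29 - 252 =-7304 / 29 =-251.86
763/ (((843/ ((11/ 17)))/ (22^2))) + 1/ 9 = 283.57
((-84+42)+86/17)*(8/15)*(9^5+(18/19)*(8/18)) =-5636621536/4845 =-1163389.38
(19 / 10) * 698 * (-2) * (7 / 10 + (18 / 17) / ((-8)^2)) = -12923819 / 6800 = -1900.56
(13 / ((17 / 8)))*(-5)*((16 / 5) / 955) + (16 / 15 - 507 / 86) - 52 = -47692727 / 837726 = -56.93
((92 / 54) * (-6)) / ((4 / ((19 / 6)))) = -437 / 54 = -8.09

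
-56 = -56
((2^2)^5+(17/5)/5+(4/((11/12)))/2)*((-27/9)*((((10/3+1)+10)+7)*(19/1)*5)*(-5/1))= 343382592/11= 31216599.27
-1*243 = -243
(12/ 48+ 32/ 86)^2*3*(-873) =-29984931/ 29584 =-1013.55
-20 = -20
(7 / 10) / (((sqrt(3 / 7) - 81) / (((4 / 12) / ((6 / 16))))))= -147 / 19135 - 7 * sqrt(21) / 516645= -0.01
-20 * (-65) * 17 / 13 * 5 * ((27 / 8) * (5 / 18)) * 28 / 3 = 74375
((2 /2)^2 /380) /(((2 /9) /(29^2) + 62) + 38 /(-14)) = 52983 /1193636620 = 0.00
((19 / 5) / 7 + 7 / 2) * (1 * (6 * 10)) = 1698 / 7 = 242.57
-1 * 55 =-55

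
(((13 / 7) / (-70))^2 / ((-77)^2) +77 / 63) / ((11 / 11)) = 15659083421 / 12811976100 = 1.22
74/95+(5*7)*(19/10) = 12783/190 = 67.28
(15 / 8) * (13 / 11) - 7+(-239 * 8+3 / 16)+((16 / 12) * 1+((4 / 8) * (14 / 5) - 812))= -7196279 / 2640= -2725.86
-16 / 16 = -1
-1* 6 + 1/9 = -53/9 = -5.89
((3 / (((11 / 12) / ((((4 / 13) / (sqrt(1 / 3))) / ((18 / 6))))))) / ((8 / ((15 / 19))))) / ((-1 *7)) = -90 *sqrt(3) / 19019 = -0.01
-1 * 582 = -582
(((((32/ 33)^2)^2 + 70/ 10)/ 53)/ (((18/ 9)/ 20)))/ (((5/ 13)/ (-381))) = -30873775946/ 20951271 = -1473.60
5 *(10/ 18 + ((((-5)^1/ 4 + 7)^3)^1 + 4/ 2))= 554875/ 576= 963.32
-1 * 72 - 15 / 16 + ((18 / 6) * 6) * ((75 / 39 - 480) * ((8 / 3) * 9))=-206602.17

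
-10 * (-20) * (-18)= -3600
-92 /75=-1.23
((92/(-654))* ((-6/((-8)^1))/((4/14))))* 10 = -805/218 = -3.69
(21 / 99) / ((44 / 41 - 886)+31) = -287 / 1155363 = -0.00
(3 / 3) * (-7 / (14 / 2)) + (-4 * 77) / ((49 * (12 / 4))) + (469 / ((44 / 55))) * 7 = 344455 / 84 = 4100.65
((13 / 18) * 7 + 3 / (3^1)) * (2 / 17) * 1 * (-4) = -436 / 153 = -2.85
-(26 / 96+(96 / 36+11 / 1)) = -223 / 16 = -13.94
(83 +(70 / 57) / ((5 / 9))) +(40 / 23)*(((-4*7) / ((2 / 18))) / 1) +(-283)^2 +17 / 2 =69696649 / 874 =79744.45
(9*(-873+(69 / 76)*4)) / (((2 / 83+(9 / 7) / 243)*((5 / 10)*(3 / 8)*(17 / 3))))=-37312972704 / 148903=-250585.77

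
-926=-926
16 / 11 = 1.45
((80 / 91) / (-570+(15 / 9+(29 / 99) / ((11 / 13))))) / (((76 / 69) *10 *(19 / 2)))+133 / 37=3.59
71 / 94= 0.76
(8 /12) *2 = 4 /3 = 1.33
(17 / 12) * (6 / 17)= 1 / 2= 0.50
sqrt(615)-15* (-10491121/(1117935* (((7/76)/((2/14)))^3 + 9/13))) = sqrt(615) + 4605350332096/31418106993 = 171.38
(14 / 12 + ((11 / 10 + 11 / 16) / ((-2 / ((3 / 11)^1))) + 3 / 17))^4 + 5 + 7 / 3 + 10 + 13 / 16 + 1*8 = 122398111970303281 / 4433642127360000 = 27.61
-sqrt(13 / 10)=-sqrt(130) / 10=-1.14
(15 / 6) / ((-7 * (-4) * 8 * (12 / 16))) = 5 / 336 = 0.01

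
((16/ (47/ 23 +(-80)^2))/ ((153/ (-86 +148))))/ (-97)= -22816/ 2185292727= -0.00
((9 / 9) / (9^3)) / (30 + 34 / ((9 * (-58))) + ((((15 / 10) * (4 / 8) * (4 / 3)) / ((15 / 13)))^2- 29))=725 / 891081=0.00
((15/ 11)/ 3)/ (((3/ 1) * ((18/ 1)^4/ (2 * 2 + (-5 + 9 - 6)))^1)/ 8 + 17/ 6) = 6/ 259853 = 0.00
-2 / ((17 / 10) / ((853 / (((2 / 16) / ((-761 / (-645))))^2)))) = -126461494528 / 1414485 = -89404.62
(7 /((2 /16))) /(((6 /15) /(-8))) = -1120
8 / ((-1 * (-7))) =8 / 7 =1.14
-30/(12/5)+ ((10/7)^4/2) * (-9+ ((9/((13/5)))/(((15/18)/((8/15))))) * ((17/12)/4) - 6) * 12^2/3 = -12783475/8918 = -1433.45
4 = 4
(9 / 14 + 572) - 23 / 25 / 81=16234103 / 28350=572.63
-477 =-477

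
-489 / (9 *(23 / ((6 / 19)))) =-326 / 437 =-0.75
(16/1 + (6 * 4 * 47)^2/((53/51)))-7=64892061/53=1224378.51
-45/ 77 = -0.58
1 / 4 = 0.25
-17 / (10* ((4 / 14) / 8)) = -238 / 5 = -47.60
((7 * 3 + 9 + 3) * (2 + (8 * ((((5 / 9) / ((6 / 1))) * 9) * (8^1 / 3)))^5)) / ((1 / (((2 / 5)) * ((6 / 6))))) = 2306869798156 / 98415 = 23440225.56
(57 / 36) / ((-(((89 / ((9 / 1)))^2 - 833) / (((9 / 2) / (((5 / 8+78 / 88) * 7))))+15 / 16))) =203148 / 221651363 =0.00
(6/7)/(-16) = -3/56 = -0.05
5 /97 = 0.05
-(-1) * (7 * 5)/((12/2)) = 35/6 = 5.83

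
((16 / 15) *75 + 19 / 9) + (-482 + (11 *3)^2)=6202 / 9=689.11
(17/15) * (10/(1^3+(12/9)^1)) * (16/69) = 544/483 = 1.13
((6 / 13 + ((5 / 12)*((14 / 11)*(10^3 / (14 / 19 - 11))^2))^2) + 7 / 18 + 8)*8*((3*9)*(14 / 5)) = 7152018977287664872 / 466543935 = 15329786630.47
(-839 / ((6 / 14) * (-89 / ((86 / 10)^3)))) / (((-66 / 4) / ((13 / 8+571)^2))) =-1088788290862419 / 3916000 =-278035825.04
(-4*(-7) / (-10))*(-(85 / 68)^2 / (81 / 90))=175 / 36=4.86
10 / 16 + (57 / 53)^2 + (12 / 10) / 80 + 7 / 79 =10458926 / 5547775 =1.89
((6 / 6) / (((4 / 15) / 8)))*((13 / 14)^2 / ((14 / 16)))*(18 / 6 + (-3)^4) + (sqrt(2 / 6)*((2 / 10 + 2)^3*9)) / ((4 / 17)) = 67881*sqrt(3) / 500 + 121680 / 49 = 2718.41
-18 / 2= -9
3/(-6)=-1/2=-0.50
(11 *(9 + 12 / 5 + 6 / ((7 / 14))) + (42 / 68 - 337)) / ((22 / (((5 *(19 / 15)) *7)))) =-1785791 / 11220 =-159.16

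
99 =99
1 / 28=0.04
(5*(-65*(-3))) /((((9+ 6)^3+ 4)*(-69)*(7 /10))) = -3250 /544019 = -0.01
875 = 875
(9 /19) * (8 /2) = 1.89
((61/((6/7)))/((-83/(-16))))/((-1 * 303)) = -3416/75447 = -0.05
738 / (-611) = -738 / 611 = -1.21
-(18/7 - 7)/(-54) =-31/378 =-0.08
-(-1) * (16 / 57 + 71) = 71.28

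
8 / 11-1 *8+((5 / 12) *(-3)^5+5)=-4555 / 44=-103.52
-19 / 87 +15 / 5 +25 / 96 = 3.04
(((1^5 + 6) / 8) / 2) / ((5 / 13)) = 91 / 80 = 1.14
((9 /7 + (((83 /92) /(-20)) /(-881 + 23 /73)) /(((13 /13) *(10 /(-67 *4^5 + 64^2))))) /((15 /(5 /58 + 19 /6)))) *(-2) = -7772945354 /18760625625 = -0.41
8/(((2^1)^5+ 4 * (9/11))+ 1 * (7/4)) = 352/1629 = 0.22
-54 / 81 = -0.67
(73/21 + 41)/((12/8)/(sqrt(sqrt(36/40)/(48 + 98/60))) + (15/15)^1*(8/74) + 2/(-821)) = -166847608673934408268240*sqrt(10)/13214993576164566519385927 - 50050172953546560000/13214993576164566519385927 + 23681839623206913600*10^(3/4)*sqrt(1489)/13214993576164566519385927 + 2368378415274815663534732*10^(1/4)*sqrt(1489)/39644980728493699558157781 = 4.06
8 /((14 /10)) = 40 /7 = 5.71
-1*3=-3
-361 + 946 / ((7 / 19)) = 15447 / 7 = 2206.71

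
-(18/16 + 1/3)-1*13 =-347/24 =-14.46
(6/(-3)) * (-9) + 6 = 24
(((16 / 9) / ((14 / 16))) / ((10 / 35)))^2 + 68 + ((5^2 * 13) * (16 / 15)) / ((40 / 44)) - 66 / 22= 40249 / 81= 496.90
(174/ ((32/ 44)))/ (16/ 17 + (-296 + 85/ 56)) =-227766/ 279451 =-0.82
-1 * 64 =-64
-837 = -837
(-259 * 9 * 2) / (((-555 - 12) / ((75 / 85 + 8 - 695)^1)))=-95904 / 17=-5641.41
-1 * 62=-62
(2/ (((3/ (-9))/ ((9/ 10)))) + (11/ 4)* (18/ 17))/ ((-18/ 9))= 423/ 340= 1.24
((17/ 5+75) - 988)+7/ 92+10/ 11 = -4597591/ 5060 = -908.61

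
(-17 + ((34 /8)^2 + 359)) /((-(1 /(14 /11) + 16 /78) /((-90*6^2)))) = 636964965 /541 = 1177384.41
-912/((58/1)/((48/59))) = -12.79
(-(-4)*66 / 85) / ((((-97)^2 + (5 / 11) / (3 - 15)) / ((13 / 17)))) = 453024 / 1794665435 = 0.00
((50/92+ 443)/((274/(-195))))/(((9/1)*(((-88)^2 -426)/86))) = -19008795/46118036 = -0.41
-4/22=-2/11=-0.18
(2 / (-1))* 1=-2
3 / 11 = 0.27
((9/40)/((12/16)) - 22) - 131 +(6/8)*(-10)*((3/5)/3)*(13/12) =-6173/40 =-154.32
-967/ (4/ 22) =-10637/ 2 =-5318.50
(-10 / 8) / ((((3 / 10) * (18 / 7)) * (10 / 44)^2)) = -847 / 27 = -31.37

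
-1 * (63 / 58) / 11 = -63 / 638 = -0.10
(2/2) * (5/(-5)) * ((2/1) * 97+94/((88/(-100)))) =-959/11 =-87.18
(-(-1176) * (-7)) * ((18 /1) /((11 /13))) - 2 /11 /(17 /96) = -2977008 /17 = -175118.12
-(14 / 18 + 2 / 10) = -44 / 45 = -0.98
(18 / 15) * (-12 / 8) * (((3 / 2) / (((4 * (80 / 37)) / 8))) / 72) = -111 / 3200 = -0.03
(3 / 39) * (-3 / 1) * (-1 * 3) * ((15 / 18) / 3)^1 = 5 / 26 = 0.19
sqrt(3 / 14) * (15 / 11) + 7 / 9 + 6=15 * sqrt(42) / 154 + 61 / 9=7.41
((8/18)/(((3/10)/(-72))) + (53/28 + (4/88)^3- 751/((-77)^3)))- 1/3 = -383872683/3652264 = -105.11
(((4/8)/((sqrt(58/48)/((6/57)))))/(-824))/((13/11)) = -11 * sqrt(174)/2951156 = -0.00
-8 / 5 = -1.60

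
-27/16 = -1.69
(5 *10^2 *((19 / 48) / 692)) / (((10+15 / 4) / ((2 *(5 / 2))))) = 2375 / 22836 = 0.10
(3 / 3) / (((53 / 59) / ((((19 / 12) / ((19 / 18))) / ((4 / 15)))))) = 2655 / 424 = 6.26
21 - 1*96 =-75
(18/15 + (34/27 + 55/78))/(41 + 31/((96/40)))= 22214/378495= 0.06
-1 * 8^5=-32768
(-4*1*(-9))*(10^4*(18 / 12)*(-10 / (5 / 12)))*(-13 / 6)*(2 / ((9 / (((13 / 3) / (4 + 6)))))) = 2704000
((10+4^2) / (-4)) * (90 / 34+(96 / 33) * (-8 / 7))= 11531 / 2618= 4.40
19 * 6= 114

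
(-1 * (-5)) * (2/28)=5/14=0.36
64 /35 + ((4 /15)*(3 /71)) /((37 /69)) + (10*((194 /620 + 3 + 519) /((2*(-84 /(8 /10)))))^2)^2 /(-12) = -5233709511062437755269 /16507114094268000000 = -317.06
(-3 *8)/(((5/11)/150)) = -7920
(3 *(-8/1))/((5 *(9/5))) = -8/3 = -2.67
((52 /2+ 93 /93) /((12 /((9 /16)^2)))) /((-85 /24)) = -2187 /10880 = -0.20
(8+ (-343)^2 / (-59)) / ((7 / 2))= -234354 / 413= -567.44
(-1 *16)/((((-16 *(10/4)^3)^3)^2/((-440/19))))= 22/14495849609375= 0.00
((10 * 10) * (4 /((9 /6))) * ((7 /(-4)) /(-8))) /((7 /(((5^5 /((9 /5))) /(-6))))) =-390625 /162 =-2411.27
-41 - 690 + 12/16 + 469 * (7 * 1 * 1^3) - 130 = 9691/4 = 2422.75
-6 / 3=-2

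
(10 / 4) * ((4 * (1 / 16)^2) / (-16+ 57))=5 / 5248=0.00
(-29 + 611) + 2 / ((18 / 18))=584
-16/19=-0.84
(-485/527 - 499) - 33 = -280849/527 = -532.92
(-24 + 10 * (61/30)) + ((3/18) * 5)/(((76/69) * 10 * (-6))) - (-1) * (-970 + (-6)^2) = -570109/608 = -937.68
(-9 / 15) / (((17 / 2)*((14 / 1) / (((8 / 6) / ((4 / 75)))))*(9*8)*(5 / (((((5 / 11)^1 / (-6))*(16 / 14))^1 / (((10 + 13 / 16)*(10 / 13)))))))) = 52 / 14266791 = 0.00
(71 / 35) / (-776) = -71 / 27160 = -0.00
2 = 2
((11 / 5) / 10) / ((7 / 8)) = 44 / 175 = 0.25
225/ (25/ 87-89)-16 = -143063/ 7718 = -18.54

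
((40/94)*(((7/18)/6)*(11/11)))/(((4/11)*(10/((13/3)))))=1001/30456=0.03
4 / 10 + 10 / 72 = 97 / 180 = 0.54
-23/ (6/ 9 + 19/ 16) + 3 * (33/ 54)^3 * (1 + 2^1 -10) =-2975389/ 173016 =-17.20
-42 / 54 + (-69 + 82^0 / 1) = -619 / 9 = -68.78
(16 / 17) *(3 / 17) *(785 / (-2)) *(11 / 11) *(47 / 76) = -221370 / 5491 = -40.32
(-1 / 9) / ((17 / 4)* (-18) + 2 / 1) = 2 / 1341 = 0.00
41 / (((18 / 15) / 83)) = 17015 / 6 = 2835.83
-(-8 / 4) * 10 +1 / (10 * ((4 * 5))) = 4001 / 200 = 20.00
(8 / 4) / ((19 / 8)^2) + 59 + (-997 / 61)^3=-352897215366 / 81940141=-4306.77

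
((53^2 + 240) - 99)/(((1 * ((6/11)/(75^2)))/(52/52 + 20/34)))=48317095.59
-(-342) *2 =684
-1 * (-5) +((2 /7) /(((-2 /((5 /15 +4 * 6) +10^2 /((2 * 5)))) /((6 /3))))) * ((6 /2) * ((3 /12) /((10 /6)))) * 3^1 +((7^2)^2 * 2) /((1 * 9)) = 330947 /630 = 525.31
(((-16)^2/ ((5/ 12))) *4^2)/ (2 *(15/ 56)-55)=-1376256/ 7625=-180.49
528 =528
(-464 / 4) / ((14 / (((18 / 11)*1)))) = -1044 / 77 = -13.56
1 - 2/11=9/11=0.82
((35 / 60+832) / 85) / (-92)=-9991 / 93840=-0.11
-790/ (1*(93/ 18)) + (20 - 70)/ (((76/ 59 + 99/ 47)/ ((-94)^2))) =-38023071020/ 291803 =-130303.91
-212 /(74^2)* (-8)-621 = -620.69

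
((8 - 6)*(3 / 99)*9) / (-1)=-6 / 11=-0.55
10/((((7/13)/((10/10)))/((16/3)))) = 2080/21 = 99.05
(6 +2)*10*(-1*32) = -2560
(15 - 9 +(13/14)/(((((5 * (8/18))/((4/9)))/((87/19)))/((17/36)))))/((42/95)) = 102169/7056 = 14.48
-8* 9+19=-53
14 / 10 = 7 / 5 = 1.40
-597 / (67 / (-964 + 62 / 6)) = 569339 / 67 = 8497.60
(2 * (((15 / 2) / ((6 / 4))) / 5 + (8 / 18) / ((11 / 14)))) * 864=29760 / 11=2705.45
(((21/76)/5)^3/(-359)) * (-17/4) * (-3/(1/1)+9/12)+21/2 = 3309438647067/315184768000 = 10.50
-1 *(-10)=10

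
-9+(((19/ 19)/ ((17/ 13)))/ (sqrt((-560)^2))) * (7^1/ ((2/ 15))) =-4857/ 544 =-8.93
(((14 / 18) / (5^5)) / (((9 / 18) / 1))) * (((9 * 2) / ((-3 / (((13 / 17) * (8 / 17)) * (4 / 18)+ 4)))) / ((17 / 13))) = -3862768 / 414534375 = -0.01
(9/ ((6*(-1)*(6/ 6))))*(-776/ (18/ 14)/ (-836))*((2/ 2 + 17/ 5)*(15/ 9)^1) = -1358/ 171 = -7.94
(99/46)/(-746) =-99/34316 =-0.00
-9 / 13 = -0.69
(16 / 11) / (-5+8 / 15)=-0.33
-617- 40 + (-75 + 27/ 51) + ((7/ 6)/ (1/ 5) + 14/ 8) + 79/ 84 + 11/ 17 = -257861/ 357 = -722.30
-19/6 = -3.17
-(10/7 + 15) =-115/7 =-16.43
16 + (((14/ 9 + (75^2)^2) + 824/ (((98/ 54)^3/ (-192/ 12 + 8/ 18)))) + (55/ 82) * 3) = 392430224359757/ 12403566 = 31638500.12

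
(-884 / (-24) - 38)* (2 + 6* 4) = -91 / 3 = -30.33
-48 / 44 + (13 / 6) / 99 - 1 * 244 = -245.07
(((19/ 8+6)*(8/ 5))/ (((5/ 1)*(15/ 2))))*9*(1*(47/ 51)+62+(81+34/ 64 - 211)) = -1455307/ 6800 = -214.02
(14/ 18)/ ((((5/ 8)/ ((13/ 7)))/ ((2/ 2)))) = 104/ 45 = 2.31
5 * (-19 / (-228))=5 / 12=0.42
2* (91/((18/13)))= 1183/9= 131.44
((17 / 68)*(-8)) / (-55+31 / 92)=0.04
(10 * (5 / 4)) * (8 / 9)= 100 / 9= 11.11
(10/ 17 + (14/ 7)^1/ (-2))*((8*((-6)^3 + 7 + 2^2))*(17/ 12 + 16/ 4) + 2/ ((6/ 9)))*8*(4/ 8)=745948/ 51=14626.43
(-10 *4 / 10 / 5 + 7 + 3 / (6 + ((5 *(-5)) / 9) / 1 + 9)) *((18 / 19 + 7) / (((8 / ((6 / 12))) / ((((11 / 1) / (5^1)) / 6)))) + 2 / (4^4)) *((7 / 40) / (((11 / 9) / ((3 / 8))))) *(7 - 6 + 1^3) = 309497643 / 2354176000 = 0.13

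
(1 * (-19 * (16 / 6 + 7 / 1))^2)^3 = 27983987175790801 / 729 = 38386813684212.35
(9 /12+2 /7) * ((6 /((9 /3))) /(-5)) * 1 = -0.41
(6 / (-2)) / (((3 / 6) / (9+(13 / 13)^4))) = -60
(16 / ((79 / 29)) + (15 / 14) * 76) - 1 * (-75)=89753 / 553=162.30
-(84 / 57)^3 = -21952 / 6859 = -3.20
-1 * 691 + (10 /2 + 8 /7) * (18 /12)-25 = -9895 /14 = -706.79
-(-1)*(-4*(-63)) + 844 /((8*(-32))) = 15917 /64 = 248.70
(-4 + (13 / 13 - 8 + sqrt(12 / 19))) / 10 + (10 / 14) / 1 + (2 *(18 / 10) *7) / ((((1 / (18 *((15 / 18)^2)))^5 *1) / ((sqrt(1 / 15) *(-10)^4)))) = 19856604069.60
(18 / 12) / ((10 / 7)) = 21 / 20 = 1.05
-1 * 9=-9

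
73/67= 1.09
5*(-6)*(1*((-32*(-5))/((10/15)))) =-7200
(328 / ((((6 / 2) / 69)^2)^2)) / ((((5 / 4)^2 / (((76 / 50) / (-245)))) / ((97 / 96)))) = -169165003864 / 459375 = -368250.35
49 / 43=1.14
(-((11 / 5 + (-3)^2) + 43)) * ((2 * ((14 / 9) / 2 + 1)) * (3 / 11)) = -8672 / 165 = -52.56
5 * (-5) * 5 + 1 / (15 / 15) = -124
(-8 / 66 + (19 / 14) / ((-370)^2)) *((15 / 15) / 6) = -7665773 / 379486800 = -0.02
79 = 79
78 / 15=26 / 5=5.20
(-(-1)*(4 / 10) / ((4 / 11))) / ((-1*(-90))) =11 / 900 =0.01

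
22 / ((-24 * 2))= -11 / 24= -0.46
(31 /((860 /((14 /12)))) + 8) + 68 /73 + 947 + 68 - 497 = 198500401 /376680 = 526.97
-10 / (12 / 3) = -5 / 2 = -2.50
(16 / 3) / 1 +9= 43 / 3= 14.33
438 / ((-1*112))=-219 / 56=-3.91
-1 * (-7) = 7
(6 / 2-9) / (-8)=3 / 4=0.75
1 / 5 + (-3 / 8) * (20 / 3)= -23 / 10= -2.30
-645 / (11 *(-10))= 129 / 22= 5.86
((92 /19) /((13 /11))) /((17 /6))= 6072 /4199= 1.45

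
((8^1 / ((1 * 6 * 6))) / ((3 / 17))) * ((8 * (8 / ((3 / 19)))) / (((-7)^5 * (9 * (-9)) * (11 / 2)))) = 82688 / 1212977997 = 0.00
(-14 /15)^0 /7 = 1 /7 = 0.14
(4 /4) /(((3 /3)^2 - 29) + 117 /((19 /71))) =19 /7775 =0.00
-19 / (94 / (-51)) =969 / 94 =10.31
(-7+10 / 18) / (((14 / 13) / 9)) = -377 / 7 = -53.86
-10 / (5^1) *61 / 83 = -122 / 83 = -1.47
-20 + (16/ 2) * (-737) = -5916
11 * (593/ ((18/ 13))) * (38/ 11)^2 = 5565898/ 99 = 56221.19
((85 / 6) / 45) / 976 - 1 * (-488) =25719569 / 52704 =488.00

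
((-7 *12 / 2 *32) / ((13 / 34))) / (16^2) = -357 / 26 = -13.73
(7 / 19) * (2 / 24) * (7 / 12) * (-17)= -833 / 2736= -0.30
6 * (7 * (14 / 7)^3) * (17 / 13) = 5712 / 13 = 439.38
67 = 67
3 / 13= 0.23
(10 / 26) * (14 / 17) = 70 / 221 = 0.32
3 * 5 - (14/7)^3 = 7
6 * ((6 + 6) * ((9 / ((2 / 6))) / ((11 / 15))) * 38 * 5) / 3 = 1846800 / 11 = 167890.91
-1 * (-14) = 14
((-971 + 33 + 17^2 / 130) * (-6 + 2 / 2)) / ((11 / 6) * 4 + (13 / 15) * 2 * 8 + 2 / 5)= 216.62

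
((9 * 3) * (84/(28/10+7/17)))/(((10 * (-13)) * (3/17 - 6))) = 1734/1859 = 0.93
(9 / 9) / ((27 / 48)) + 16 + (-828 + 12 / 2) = -7238 / 9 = -804.22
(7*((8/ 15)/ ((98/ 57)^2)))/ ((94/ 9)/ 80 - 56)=-0.02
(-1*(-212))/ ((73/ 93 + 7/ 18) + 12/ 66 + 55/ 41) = 53351496/ 678751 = 78.60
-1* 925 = -925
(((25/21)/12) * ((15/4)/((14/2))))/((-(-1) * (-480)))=-0.00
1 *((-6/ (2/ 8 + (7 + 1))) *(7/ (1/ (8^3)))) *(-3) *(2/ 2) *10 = 860160/ 11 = 78196.36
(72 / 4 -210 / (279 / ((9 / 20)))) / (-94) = -1095 / 5828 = -0.19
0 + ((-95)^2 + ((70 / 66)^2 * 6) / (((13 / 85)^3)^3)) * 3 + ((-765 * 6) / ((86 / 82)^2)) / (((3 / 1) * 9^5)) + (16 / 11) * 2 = 6884461175683687393139518159 / 15566195837895997437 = 442269983.46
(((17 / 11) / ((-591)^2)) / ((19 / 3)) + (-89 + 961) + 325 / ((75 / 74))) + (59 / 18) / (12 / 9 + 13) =2496323067589 / 2092658898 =1192.90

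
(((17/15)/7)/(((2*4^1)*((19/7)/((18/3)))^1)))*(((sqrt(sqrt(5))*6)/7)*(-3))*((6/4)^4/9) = -1377*5^(1/4)/21280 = -0.10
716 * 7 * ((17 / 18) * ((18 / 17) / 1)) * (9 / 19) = 45108 / 19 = 2374.11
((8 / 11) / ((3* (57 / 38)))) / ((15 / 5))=16 / 297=0.05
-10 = -10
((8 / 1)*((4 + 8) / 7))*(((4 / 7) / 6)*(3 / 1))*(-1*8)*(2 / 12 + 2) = -3328 / 49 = -67.92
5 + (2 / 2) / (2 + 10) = 61 / 12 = 5.08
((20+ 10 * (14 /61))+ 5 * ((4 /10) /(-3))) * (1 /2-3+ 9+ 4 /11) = 298829 /2013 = 148.45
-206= -206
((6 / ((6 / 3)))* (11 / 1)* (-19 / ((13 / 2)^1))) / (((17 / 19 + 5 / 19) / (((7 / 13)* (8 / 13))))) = -60648 / 2197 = -27.60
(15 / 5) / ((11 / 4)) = 12 / 11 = 1.09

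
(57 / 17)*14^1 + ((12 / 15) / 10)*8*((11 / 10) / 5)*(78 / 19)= 9592938 / 201875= 47.52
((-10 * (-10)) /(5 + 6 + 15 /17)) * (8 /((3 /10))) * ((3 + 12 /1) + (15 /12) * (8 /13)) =13940000 /3939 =3538.97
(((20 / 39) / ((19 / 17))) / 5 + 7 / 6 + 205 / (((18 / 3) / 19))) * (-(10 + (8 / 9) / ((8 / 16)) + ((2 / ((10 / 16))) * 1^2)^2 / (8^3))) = -170583479 / 22230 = -7673.57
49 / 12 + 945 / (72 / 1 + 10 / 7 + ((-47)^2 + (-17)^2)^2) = 1070212969 / 262083252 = 4.08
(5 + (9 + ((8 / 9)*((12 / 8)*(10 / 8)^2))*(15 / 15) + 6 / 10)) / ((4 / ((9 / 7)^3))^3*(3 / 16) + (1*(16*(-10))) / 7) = -301628374047 / 390650501680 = -0.77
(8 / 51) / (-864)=-0.00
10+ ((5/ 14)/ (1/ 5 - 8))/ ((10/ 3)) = 3635/ 364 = 9.99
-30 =-30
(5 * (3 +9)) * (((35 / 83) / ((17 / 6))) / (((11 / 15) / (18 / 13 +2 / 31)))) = 110376000 / 6254963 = 17.65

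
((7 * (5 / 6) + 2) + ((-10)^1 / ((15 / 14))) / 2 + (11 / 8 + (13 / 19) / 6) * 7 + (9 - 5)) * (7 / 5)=24.63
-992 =-992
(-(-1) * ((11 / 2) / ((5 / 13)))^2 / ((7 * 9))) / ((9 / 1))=20449 / 56700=0.36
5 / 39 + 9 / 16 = 431 / 624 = 0.69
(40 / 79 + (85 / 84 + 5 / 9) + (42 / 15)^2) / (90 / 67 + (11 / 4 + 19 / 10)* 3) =330584231 / 509968305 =0.65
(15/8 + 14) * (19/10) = 2413/80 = 30.16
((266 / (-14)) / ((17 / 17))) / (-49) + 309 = 15160 / 49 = 309.39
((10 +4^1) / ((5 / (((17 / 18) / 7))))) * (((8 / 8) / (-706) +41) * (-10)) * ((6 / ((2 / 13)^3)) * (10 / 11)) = -5405334025 / 23298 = -232008.50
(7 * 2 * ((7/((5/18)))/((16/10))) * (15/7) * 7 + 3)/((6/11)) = 24277/4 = 6069.25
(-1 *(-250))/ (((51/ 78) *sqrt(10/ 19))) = 650 *sqrt(190)/ 17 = 527.04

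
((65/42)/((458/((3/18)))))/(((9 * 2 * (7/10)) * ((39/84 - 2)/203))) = -9425/1595214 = -0.01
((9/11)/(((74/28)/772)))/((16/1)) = 12159/814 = 14.94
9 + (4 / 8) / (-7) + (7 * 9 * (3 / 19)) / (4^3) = 77323 / 8512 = 9.08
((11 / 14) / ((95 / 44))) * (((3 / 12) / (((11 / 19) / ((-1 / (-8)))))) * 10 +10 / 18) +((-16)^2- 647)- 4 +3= -3749975 / 9576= -391.60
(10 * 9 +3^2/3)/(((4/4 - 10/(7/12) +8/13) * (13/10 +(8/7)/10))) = -4.23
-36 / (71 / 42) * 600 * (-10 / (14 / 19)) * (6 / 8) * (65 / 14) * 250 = 75026250000 / 497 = 150958249.50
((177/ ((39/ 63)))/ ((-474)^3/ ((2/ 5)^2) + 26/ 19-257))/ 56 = -3363/ 438410447176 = -0.00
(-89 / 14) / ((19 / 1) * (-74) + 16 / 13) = 1157 / 255668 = 0.00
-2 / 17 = -0.12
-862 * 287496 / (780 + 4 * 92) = -61955388 / 287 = -215872.43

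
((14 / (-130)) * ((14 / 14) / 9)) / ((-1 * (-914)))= -0.00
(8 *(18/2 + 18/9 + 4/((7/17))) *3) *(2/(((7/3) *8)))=2610/49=53.27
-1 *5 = -5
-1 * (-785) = 785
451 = 451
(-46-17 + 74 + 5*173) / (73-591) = -1.69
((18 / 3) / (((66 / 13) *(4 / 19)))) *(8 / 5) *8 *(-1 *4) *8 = -126464 / 55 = -2299.35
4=4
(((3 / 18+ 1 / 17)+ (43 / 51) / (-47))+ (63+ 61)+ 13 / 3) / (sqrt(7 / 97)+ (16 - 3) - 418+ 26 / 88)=-23416635039050 / 73726071711597 - 596505800*sqrt(679) / 73726071711597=-0.32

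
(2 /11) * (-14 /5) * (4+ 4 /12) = -364 /165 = -2.21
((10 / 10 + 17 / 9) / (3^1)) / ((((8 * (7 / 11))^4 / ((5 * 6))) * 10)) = 190333 / 44255232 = 0.00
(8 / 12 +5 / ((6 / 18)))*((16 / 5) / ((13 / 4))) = 3008 / 195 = 15.43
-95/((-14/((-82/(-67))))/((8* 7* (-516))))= -16078560/67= -239978.51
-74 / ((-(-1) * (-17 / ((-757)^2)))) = 42405626 / 17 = 2494448.59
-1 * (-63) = 63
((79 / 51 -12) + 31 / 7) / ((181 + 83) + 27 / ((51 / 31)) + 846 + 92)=-2150 / 434973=-0.00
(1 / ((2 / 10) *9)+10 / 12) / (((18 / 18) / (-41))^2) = 42025 / 18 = 2334.72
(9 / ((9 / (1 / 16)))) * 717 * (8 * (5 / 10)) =717 / 4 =179.25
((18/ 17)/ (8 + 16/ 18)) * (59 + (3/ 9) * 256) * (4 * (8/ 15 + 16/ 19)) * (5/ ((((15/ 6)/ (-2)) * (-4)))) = 763812/ 8075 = 94.59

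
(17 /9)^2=289 /81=3.57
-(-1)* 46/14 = 23/7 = 3.29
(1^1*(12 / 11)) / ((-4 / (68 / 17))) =-12 / 11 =-1.09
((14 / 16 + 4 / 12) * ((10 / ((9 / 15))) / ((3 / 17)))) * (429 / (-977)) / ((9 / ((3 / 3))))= -1762475 / 316548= -5.57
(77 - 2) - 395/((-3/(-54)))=-7035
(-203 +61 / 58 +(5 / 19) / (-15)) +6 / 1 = -195.97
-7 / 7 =-1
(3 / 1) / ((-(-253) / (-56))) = -168 / 253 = -0.66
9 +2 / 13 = 119 / 13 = 9.15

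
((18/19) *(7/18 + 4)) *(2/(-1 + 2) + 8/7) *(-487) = -846406/133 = -6363.95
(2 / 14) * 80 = 11.43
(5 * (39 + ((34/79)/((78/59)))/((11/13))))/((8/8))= 513380/2607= 196.92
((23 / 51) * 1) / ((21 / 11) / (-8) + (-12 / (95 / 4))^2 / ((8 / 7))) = -18266600 / 617967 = -29.56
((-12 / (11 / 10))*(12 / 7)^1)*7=-1440 / 11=-130.91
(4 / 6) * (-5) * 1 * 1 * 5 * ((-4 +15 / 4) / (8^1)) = 25 / 48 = 0.52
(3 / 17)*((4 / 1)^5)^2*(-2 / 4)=-92521.41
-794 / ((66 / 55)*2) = -1985 / 6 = -330.83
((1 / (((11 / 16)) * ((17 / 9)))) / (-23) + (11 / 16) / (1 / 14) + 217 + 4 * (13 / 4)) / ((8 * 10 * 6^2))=183197 / 2202112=0.08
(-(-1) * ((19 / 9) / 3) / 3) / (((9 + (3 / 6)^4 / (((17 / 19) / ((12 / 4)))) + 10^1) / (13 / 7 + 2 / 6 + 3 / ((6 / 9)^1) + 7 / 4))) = 48212 / 467775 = 0.10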